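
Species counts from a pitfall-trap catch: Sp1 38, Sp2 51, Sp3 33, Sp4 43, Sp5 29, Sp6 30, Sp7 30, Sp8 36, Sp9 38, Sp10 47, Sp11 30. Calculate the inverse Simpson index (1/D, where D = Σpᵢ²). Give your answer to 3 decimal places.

Total N = 38+51+33+43+29+30+30+36+38+47+30 = 405, so the proportions are 0.09382716, 0.12592593, 0.08148148, 0.10617284, 0.07160494, 0.07407407, 0.07407407, 0.08888889, 0.09382716, 0.11604938, 0.07407407 (working shown to 8 dp, full precision carried).
D = 0.09382716² + 0.12592593² + 0.08148148² + 0.10617284² + 0.07160494² + 0.07407407² + 0.07407407² + 0.08888889² + 0.09382716² + 0.11604938² + 0.07407407² = 0.00880354 + 0.01585734 + 0.00663923 + 0.01127267 + 0.00512727 + 0.00548697 + 0.00548697 + 0.00790123 + 0.00880354 + 0.01346746 + 0.00548697 = 0.09433318.
So 1/D = 10.60072, i.e. 10.601 to 3 decimal places.

10.601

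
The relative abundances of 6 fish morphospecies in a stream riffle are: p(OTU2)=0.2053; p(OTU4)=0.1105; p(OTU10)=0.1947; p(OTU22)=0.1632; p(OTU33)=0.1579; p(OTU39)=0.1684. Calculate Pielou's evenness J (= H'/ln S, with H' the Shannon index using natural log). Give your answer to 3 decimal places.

H' = −Σ pᵢ ln pᵢ = −((-0.32505) + (-0.24340) + (-0.31859) + (-0.29585) + (-0.29145) + (-0.29999)) = 1.77432 (working shown to 5 dp, full precision carried).
With S = 6 species, ln S = 1.79176, so J = 1.77432/1.79176 = 0.99027, i.e. 0.990 to 3 decimal places.

0.990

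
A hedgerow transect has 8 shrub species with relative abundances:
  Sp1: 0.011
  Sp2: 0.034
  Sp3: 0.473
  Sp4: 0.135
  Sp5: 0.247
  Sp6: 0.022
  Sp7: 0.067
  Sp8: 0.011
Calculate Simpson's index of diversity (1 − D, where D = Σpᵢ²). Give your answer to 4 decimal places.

0.6907

D = 0.011² + 0.034² + 0.473² + 0.135² + 0.247² + 0.022² + 0.067² + 0.011² = 0.000121 + 0.001156 + 0.223729 + 0.018225 + 0.061009 + 0.000484 + 0.004489 + 0.000121 = 0.309334 (working shown to 6 dp, full precision carried).
So 1 − D = 0.690666, i.e. 0.6907 to 4 decimal places.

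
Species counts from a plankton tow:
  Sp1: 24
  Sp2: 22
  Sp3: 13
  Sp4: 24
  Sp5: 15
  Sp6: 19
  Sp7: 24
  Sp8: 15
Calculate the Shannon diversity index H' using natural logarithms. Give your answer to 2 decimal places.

2.05

Total N = 24+22+13+24+15+19+24+15 = 156, so the proportions are 0.1538, 0.141, 0.0833, 0.1538, 0.0962, 0.1218, 0.1538, 0.0962 (working shown to 4 dp, full precision carried).
Each pᵢ ln pᵢ term: 0.1538×(-1.8718)=-0.2880, 0.141×(-1.9588)=-0.2762, 0.0833×(-2.4849)=-0.2071, 0.1538×(-1.8718)=-0.2880, 0.0962×(-2.3418)=-0.2252, 0.1218×(-2.1054)=-0.2564, 0.1538×(-1.8718)=-0.2880, 0.0962×(-2.3418)=-0.2252.
Sum = -2.0540, so H' = 2.05.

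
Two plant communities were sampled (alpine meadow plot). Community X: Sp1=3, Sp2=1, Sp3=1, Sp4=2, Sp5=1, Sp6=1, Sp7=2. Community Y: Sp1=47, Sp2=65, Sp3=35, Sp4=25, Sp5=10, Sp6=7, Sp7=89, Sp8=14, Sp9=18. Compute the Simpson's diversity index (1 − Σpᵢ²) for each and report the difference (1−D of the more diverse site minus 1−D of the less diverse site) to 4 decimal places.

Community X: N=11, proportions 0.272727, 0.090909, 0.090909, 0.181818, 0.090909, 0.090909, 0.181818, giving 1−D = 0.826446 (working shown to 6 dp, full precision carried).
Community Y: N=310, proportions 0.151613, 0.209677, 0.112903, 0.080645, 0.032258, 0.022581, 0.287097, 0.045161, 0.058065, giving 1−D = 0.824412.
Difference = |0.826446 − 0.824412| = 0.002034, i.e. 0.0020 to 4 decimal places.

0.0020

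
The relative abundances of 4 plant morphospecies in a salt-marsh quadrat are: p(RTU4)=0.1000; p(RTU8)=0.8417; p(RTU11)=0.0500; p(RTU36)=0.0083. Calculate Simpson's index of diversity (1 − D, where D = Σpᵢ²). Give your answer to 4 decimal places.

D = 0.1² + 0.8417² + 0.05² + 0.0083² = 0.010000 + 0.708459 + 0.002500 + 0.000069 = 0.721028 (working shown to 6 dp, full precision carried).
So 1 − D = 0.278972, i.e. 0.2790 to 4 decimal places.

0.2790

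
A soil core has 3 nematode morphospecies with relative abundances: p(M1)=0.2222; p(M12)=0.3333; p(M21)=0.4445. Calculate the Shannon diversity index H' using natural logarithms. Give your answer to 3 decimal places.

1.061

Each pᵢ ln pᵢ term (working shown to 5 dp, full precision carried): 0.2222×(-1.50418)=-0.33423, 0.3333×(-1.09871)=-0.36620, 0.4445×(-0.81081)=-0.36040.
Sum = -1.06083, so H' = 1.061.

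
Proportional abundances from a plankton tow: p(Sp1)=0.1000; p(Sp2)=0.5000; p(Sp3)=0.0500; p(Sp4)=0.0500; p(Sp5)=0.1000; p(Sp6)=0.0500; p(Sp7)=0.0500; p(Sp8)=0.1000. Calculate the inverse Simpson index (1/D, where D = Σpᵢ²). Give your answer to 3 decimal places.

3.448

D = 0.1² + 0.5² + 0.05² + 0.05² + 0.1² + 0.05² + 0.05² + 0.1² = 0.0100000 + 0.2500000 + 0.0025000 + 0.0025000 + 0.0100000 + 0.0025000 + 0.0025000 + 0.0100000 = 0.2900000 (working shown to 7 dp, full precision carried).
So 1/D = 3.44828, i.e. 3.448 to 3 decimal places.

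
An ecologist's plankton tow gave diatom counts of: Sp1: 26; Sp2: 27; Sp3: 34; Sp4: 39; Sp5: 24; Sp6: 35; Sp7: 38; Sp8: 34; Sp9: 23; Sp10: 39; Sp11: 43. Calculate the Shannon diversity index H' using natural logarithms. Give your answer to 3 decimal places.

2.378

Total N = 26+27+34+39+24+35+38+34+23+39+43 = 362, so the proportions are 0.07182, 0.07459, 0.09392, 0.10773, 0.0663, 0.09669, 0.10497, 0.09392, 0.06354, 0.10773, 0.11878 (working shown to 5 dp, full precision carried).
Each pᵢ ln pᵢ term: 0.07182×(-2.63355)=-0.18915, 0.07459×(-2.59581)=-0.19361, 0.09392×(-2.36528)=-0.22215, 0.10773×(-2.22808)=-0.24004, 0.0663×(-2.71359)=-0.17991, 0.09669×(-2.33630)=-0.22588, 0.10497×(-2.25406)=-0.23661, 0.09392×(-2.36528)=-0.22215, 0.06354×(-2.75615)=-0.17511, 0.10773×(-2.22808)=-0.24004, 0.11878×(-2.13044)=-0.25306.
Sum = -2.37773, so H' = 2.378.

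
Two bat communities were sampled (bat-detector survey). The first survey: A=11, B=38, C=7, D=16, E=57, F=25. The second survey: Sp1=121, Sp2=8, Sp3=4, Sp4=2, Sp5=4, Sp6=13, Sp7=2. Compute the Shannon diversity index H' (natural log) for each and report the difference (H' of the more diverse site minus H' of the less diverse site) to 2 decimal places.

0.72

The first survey: N=154, proportions 0.0714, 0.2468, 0.0455, 0.1039, 0.3701, 0.1623, giving H' = 1.5726 (working shown to 4 dp, full precision carried).
The second survey: N=154, proportions 0.7857, 0.0519, 0.026, 0.013, 0.026, 0.0844, 0.013, giving H' = 0.8543.
Difference = |1.5726 − 0.8543| = 0.7183, i.e. 0.72 to 2 decimal places.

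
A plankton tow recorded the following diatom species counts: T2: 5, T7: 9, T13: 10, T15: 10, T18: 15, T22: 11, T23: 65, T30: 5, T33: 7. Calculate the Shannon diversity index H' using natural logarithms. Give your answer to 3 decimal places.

Total N = 5+9+10+10+15+11+65+5+7 = 137, so the proportions are 0.0365, 0.06569, 0.07299, 0.07299, 0.10949, 0.08029, 0.47445, 0.0365, 0.05109 (working shown to 5 dp, full precision carried).
Each pᵢ ln pᵢ term: 0.0365×(-3.31054)=-0.12082, 0.06569×(-2.72276)=-0.17887, 0.07299×(-2.61740)=-0.19105, 0.07299×(-2.61740)=-0.19105, 0.10949×(-2.21193)=-0.24218, 0.08029×(-2.52209)=-0.20250, 0.47445×(-0.74559)=-0.35375, 0.0365×(-3.31054)=-0.12082, 0.05109×(-2.97407)=-0.15196.
Sum = -1.75301, so H' = 1.753.

1.753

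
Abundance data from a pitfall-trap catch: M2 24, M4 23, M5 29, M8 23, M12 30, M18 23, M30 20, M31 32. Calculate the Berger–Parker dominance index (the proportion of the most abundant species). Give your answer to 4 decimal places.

0.1569

Total N = 24+23+29+23+30+23+20+32 = 204, so the proportions are 0.117647, 0.112745, 0.142157, 0.112745, 0.147059, 0.112745, 0.098039, 0.156863 (working shown to 6 dp, full precision carried).
The largest proportion is 0.156863, i.e. d = 0.1569 to 4 decimal places.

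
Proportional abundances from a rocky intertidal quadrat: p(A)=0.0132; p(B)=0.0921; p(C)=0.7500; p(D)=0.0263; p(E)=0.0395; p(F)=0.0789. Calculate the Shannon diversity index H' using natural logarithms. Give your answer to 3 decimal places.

0.916

Each pᵢ ln pᵢ term (working shown to 5 dp, full precision carried): 0.0132×(-4.32754)=-0.05712, 0.0921×(-2.38488)=-0.21965, 0.75×(-0.28768)=-0.21576, 0.0263×(-3.63819)=-0.09568, 0.0395×(-3.23145)=-0.12764, 0.0789×(-2.53957)=-0.20037.
Sum = -0.91623, so H' = 0.916.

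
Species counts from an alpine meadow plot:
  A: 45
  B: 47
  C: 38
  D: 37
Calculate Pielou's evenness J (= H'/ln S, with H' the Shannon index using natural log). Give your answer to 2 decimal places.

Total N = 45+47+38+37 = 167, so the proportions are 0.2695, 0.2814, 0.2275, 0.2216 (working shown to 4 dp, full precision carried).
H' = −Σ pᵢ ln pᵢ = −((-0.3534) + (-0.3568) + (-0.3369) + (-0.3339)) = 1.3809.
With S = 4 species, ln S = 1.3863, so J = 1.3809/1.3863 = 0.9961, i.e. 1.00 to 2 decimal places.

1.00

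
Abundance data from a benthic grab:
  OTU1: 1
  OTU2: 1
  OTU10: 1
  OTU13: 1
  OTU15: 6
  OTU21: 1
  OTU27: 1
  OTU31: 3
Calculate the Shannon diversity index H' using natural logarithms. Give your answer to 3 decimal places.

Total N = 1+1+1+1+6+1+1+3 = 15, so the proportions are 0.06667, 0.06667, 0.06667, 0.06667, 0.4, 0.06667, 0.06667, 0.2 (working shown to 5 dp, full precision carried).
Each pᵢ ln pᵢ term: 0.06667×(-2.70805)=-0.18054, 0.06667×(-2.70805)=-0.18054, 0.06667×(-2.70805)=-0.18054, 0.06667×(-2.70805)=-0.18054, 0.4×(-0.91629)=-0.36652, 0.06667×(-2.70805)=-0.18054, 0.06667×(-2.70805)=-0.18054, 0.2×(-1.60944)=-0.32189.
Sum = -1.77162, so H' = 1.772.

1.772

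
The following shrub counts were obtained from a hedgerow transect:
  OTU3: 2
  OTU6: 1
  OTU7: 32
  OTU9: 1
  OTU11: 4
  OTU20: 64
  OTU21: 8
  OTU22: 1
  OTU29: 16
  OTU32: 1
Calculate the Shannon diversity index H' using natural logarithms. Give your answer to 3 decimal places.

1.444

Total N = 2+1+32+1+4+64+8+1+16+1 = 130, so the proportions are 0.01538, 0.00769, 0.24615, 0.00769, 0.03077, 0.49231, 0.06154, 0.00769, 0.12308, 0.00769 (working shown to 5 dp, full precision carried).
Each pᵢ ln pᵢ term: 0.01538×(-4.17439)=-0.06422, 0.00769×(-4.86753)=-0.03744, 0.24615×(-1.40180)=-0.34506, 0.00769×(-4.86753)=-0.03744, 0.03077×(-3.48124)=-0.10712, 0.49231×(-0.70865)=-0.34887, 0.06154×(-2.78809)=-0.17157, 0.00769×(-4.86753)=-0.03744, 0.12308×(-2.09495)=-0.25784, 0.00769×(-4.86753)=-0.03744.
Sum = -1.44445, so H' = 1.444.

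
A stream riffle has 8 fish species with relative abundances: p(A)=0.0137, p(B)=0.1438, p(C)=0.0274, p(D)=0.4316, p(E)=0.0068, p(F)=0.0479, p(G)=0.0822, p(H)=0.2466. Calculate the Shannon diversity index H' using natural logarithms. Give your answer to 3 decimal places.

Each pᵢ ln pᵢ term (working shown to 5 dp, full precision carried): 0.0137×(-4.29036)=-0.05878, 0.1438×(-1.93933)=-0.27888, 0.0274×(-3.59721)=-0.09856, 0.4316×(-0.84026)=-0.36265, 0.0068×(-4.99083)=-0.03394, 0.0479×(-3.03864)=-0.14555, 0.0822×(-2.49860)=-0.20538, 0.2466×(-1.39999)=-0.34524.
Sum = -1.52898, so H' = 1.529.

1.529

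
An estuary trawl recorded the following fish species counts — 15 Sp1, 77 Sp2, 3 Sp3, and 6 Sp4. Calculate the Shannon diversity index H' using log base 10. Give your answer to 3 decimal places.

Total N = 15+77+3+6 = 101, so the proportions are 0.14851, 0.76238, 0.0297, 0.05941 (working shown to 5 dp, full precision carried).
Each pᵢ log₁₀ pᵢ term: 0.14851×(-0.82823)=-0.12300, 0.76238×(-0.11783)=-0.08983, 0.0297×(-1.52720)=-0.04536, 0.05941×(-1.22617)=-0.07284.
Sum = -0.33104, so H' = 0.331.

0.331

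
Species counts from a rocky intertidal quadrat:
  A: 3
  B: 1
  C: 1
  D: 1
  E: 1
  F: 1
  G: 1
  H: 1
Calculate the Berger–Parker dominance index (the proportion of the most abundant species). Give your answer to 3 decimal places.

Total N = 3+1+1+1+1+1+1+1 = 10, so the proportions are 0.3, 0.1, 0.1, 0.1, 0.1, 0.1, 0.1, 0.1 (working shown to 5 dp, full precision carried).
The largest proportion is 0.3, i.e. d = 0.300 to 3 decimal places.

0.300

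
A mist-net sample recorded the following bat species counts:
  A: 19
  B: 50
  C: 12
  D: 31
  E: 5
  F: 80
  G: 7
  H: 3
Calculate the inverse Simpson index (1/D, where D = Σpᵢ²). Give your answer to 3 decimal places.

4.101

Total N = 19+50+12+31+5+80+7+3 = 207, so the proportions are 0.0917874, 0.2415459, 0.057971, 0.1497585, 0.0241546, 0.3864734, 0.0338164, 0.0144928 (working shown to 7 dp, full precision carried).
D = 0.0917874² + 0.2415459² + 0.057971² + 0.1497585² + 0.0241546² + 0.3864734² + 0.0338164² + 0.0144928² = 0.0084249 + 0.0583444 + 0.0033606 + 0.0224276 + 0.0005834 + 0.1493617 + 0.0011436 + 0.0002100 = 0.2438563.
So 1/D = 4.10078, i.e. 4.101 to 3 decimal places.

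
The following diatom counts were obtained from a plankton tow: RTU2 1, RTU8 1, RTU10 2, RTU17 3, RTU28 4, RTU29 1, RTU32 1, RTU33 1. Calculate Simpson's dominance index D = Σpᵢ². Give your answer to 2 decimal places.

Total N = 1+1+2+3+4+1+1+1 = 14, so the proportions are 0.0714, 0.0714, 0.1429, 0.2143, 0.2857, 0.0714, 0.0714, 0.0714 (working shown to 4 dp, full precision carried).
D = 0.0714² + 0.0714² + 0.1429² + 0.2143² + 0.2857² + 0.0714² + 0.0714² + 0.0714² = 0.0051 + 0.0051 + 0.0204 + 0.0459 + 0.0816 + 0.0051 + 0.0051 + 0.0051 = 0.1735.
To 2 decimal places, D = 0.17.

0.17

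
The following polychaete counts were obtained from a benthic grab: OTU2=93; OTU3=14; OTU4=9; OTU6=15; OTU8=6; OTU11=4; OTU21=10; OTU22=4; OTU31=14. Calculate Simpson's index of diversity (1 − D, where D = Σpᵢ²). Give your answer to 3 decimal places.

0.667

Total N = 93+14+9+15+6+4+10+4+14 = 169, so the proportions are 0.5503, 0.08284, 0.05325, 0.08876, 0.0355, 0.02367, 0.05917, 0.02367, 0.08284 (working shown to 5 dp, full precision carried).
D = 0.5503² + 0.08284² + 0.05325² + 0.08876² + 0.0355² + 0.02367² + 0.05917² + 0.02367² + 0.08284² = 0.30283 + 0.00686 + 0.00284 + 0.00788 + 0.00126 + 0.00056 + 0.00350 + 0.00056 + 0.00686 = 0.33315.
So 1 − D = 0.66685, i.e. 0.667 to 3 decimal places.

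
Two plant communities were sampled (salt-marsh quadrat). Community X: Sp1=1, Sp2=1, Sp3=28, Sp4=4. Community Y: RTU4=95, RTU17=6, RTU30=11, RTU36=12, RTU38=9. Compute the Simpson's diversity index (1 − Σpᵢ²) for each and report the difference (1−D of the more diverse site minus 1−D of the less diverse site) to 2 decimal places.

Community X: N=34, proportions 0.0294, 0.0294, 0.8235, 0.1176, giving 1−D = 0.3062 (working shown to 4 dp, full precision carried).
Community Y: N=133, proportions 0.7143, 0.0451, 0.0827, 0.0902, 0.0677, giving 1−D = 0.4682.
Difference = |0.3062 − 0.4682| = 0.1620, i.e. 0.16 to 2 decimal places.

0.16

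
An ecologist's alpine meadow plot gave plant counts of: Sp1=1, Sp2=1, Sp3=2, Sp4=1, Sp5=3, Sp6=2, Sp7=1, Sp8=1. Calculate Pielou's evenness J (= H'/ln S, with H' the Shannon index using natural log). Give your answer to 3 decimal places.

Total N = 1+1+2+1+3+2+1+1 = 12, so the proportions are 0.08333, 0.08333, 0.16667, 0.08333, 0.25, 0.16667, 0.08333, 0.08333 (working shown to 5 dp, full precision carried).
H' = −Σ pᵢ ln pᵢ = −((-0.20708) + (-0.20708) + (-0.29863) + (-0.20708) + (-0.34657) + (-0.29863) + (-0.20708) + (-0.20708)) = 1.97920.
With S = 8 species, ln S = 2.07944, so J = 1.97920/2.07944 = 0.95180, i.e. 0.952 to 3 decimal places.

0.952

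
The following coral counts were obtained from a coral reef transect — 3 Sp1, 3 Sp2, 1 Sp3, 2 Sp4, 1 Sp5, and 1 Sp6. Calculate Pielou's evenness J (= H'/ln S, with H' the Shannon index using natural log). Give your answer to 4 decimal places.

0.9335

Total N = 3+3+1+2+1+1 = 11, so the proportions are 0.272727, 0.272727, 0.090909, 0.181818, 0.090909, 0.090909 (working shown to 6 dp, full precision carried).
H' = −Σ pᵢ ln pᵢ = −((-0.354350) + (-0.354350) + (-0.217990) + (-0.309954) + (-0.217990) + (-0.217990)) = 1.672625.
With S = 6 species, ln S = 1.791759, so J = 1.672625/1.791759 = 0.933510, i.e. 0.9335 to 4 decimal places.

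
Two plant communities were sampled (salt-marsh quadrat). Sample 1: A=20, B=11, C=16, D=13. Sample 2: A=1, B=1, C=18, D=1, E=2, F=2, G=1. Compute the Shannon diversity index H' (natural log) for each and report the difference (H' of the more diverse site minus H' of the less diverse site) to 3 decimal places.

0.211

Sample 1: N=60, proportions 0.33333, 0.18333, 0.26667, 0.21667, giving H' = 1.36106 (working shown to 5 dp, full precision carried).
Sample 2: N=26, proportions 0.03846, 0.03846, 0.69231, 0.03846, 0.07692, 0.07692, 0.03846, giving H' = 1.15043.
Difference = |1.36106 − 1.15043| = 0.21063, i.e. 0.211 to 3 decimal places.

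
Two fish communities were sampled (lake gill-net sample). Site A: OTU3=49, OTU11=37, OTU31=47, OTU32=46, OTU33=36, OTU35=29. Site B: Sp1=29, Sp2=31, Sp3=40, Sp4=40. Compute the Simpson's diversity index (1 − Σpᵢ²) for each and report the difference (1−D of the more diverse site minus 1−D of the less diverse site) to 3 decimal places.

Site A: N=244, proportions 0.20082, 0.15164, 0.19262, 0.18852, 0.14754, 0.11885, giving 1−D = 0.82814 (working shown to 5 dp, full precision carried).
Site B: N=140, proportions 0.20714, 0.22143, 0.28571, 0.28571, giving 1−D = 0.74480.
Difference = |0.82814 − 0.74480| = 0.08334, i.e. 0.083 to 3 decimal places.

0.083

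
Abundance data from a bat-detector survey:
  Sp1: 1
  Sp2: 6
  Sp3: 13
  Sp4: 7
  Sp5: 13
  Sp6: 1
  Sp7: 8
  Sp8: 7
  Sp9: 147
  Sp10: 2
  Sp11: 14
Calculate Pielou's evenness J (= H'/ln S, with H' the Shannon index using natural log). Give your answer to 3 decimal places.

0.546

Total N = 1+6+13+7+13+1+8+7+147+2+14 = 219, so the proportions are 0.00457, 0.0274, 0.05936, 0.03196, 0.05936, 0.00457, 0.03653, 0.03196, 0.67123, 0.00913, 0.06393 (working shown to 5 dp, full precision carried).
H' = −Σ pᵢ ln pᵢ = −((-0.02461) + (-0.09856) + (-0.16764) + (-0.11006) + (-0.16764) + (-0.02461) + (-0.12090) + (-0.11006) + (-0.26758) + (-0.04289) + (-0.17580)) = 1.31033.
With S = 11 species, ln S = 2.39790, so J = 1.31033/2.39790 = 0.54645, i.e. 0.546 to 3 decimal places.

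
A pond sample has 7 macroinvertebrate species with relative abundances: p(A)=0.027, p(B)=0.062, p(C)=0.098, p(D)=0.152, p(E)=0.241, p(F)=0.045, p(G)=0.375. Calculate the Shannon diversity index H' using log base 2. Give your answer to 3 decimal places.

Each pᵢ log₂ pᵢ term (working shown to 5 dp, full precision carried): 0.027×(-5.21090)=-0.14069, 0.062×(-4.01159)=-0.24872, 0.098×(-3.35107)=-0.32841, 0.152×(-2.71786)=-0.41311, 0.241×(-2.05289)=-0.49475, 0.045×(-4.47393)=-0.20133, 0.375×(-1.41504)=-0.53064.
Sum = -2.35765, so H' = 2.358.

2.358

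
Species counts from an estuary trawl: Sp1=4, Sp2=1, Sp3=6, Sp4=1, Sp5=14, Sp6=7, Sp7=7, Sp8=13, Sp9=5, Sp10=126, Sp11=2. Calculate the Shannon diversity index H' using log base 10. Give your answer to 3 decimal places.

Total N = 4+1+6+1+14+7+7+13+5+126+2 = 186, so the proportions are 0.02151, 0.00538, 0.03226, 0.00538, 0.07527, 0.03763, 0.03763, 0.06989, 0.02688, 0.67742, 0.01075 (working shown to 5 dp, full precision carried).
Each pᵢ log₁₀ pᵢ term: 0.02151×(-1.66745)=-0.03586, 0.00538×(-2.26951)=-0.01220, 0.03226×(-1.49136)=-0.04811, 0.00538×(-2.26951)=-0.01220, 0.07527×(-1.12338)=-0.08456, 0.03763×(-1.42441)=-0.05361, 0.03763×(-1.42441)=-0.05361, 0.06989×(-1.15557)=-0.08077, 0.02688×(-1.57054)=-0.04222, 0.67742×(-0.16914)=-0.11458, 0.01075×(-1.96848)=-0.02117.
Sum = -0.55887, so H' = 0.559.

0.559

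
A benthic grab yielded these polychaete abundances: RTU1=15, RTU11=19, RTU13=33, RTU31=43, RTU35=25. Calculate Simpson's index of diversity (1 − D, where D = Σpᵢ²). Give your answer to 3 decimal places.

0.772

Total N = 15+19+33+43+25 = 135, so the proportions are 0.11111, 0.14074, 0.24444, 0.31852, 0.18519 (working shown to 5 dp, full precision carried).
D = 0.11111² + 0.14074² + 0.24444² + 0.31852² + 0.18519² = 0.01235 + 0.01981 + 0.05975 + 0.10145 + 0.03429 = 0.22765.
So 1 − D = 0.77235, i.e. 0.772 to 3 decimal places.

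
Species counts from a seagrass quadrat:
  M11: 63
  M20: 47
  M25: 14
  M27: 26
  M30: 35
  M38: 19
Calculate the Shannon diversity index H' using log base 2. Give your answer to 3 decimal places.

2.411

Total N = 63+47+14+26+35+19 = 204, so the proportions are 0.30882, 0.23039, 0.06863, 0.12745, 0.17157, 0.09314 (working shown to 5 dp, full precision carried).
Each pᵢ log₂ pᵢ term: 0.30882×(-1.69515)=-0.52350, 0.23039×(-2.11784)=-0.48793, 0.06863×(-3.86507)=-0.26525, 0.12745×(-2.97199)=-0.37878, 0.17157×(-2.54314)=-0.43632, 0.09314×(-3.42450)=-0.31895.
Sum = -2.41074, so H' = 2.411.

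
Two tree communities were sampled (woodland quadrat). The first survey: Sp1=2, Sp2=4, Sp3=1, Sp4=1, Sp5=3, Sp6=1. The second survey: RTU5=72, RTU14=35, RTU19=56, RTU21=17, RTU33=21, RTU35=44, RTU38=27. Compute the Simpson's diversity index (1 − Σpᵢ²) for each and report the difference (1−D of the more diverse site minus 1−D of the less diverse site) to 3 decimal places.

The first survey: N=12, proportions 0.16667, 0.33333, 0.08333, 0.08333, 0.25, 0.08333, giving 1−D = 0.77778 (working shown to 5 dp, full precision carried).
The second survey: N=272, proportions 0.26471, 0.12868, 0.20588, 0.0625, 0.07721, 0.16176, 0.09926, giving 1−D = 0.82510.
Difference = |0.77778 − 0.82510| = 0.04732, i.e. 0.047 to 3 decimal places.

0.047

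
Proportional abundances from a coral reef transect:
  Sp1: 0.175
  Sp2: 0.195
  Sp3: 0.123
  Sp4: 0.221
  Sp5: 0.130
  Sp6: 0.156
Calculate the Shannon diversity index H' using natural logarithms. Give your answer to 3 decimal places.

1.770

Each pᵢ ln pᵢ term (working shown to 5 dp, full precision carried): 0.175×(-1.74297)=-0.30502, 0.195×(-1.63476)=-0.31878, 0.123×(-2.09557)=-0.25776, 0.221×(-1.50959)=-0.33362, 0.13×(-2.04022)=-0.26523, 0.156×(-1.85790)=-0.28983.
Sum = -1.77023, so H' = 1.770.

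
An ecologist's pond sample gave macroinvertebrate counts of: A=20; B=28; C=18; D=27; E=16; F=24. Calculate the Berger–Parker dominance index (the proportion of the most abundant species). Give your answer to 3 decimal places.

0.211

Total N = 20+28+18+27+16+24 = 133, so the proportions are 0.15038, 0.21053, 0.13534, 0.20301, 0.1203, 0.18045 (working shown to 5 dp, full precision carried).
The largest proportion is 0.21053, i.e. d = 0.211 to 3 decimal places.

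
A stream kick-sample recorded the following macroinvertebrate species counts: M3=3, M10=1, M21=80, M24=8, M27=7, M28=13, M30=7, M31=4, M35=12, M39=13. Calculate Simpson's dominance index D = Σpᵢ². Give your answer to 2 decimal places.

0.32

Total N = 3+1+80+8+7+13+7+4+12+13 = 148, so the proportions are 0.0203, 0.0068, 0.5405, 0.0541, 0.0473, 0.0878, 0.0473, 0.027, 0.0811, 0.0878 (working shown to 4 dp, full precision carried).
D = 0.0203² + 0.0068² + 0.5405² + 0.0541² + 0.0473² + 0.0878² + 0.0473² + 0.027² + 0.0811² + 0.0878² = 0.0004 + 0.0000 + 0.2922 + 0.0029 + 0.0022 + 0.0077 + 0.0022 + 0.0007 + 0.0066 + 0.0077 = 0.3228.
To 2 decimal places, D = 0.32.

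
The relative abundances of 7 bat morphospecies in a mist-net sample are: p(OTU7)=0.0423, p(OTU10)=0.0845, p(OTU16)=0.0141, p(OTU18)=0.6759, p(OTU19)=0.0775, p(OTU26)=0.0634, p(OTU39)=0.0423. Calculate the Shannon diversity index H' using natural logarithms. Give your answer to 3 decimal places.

Each pᵢ ln pᵢ term (working shown to 5 dp, full precision carried): 0.0423×(-3.16297)=-0.13379, 0.0845×(-2.47100)=-0.20880, 0.0141×(-4.26158)=-0.06009, 0.6759×(-0.39171)=-0.26476, 0.0775×(-2.55748)=-0.19820, 0.0634×(-2.75829)=-0.17488, 0.0423×(-3.16297)=-0.13379.
Sum = -1.17431, so H' = 1.174.

1.174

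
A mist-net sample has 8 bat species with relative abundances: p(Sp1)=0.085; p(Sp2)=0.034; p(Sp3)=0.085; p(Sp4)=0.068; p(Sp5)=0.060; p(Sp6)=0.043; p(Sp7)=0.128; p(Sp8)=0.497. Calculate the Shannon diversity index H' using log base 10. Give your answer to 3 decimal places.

0.709

Each pᵢ log₁₀ pᵢ term (working shown to 5 dp, full precision carried): 0.085×(-1.07058)=-0.09100, 0.034×(-1.46852)=-0.04993, 0.085×(-1.07058)=-0.09100, 0.068×(-1.16749)=-0.07939, 0.06×(-1.22185)=-0.07331, 0.043×(-1.36653)=-0.05876, 0.128×(-0.89279)=-0.11428, 0.497×(-0.30364)=-0.15091.
Sum = -0.70858, so H' = 0.709.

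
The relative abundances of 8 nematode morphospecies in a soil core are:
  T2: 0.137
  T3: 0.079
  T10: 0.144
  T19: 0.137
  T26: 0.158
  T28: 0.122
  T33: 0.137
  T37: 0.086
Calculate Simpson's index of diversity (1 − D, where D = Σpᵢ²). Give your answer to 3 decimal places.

D = 0.137² + 0.079² + 0.144² + 0.137² + 0.158² + 0.122² + 0.137² + 0.086² = 0.01877 + 0.00624 + 0.02074 + 0.01877 + 0.02496 + 0.01488 + 0.01877 + 0.00740 = 0.13053 (working shown to 5 dp, full precision carried).
So 1 − D = 0.86947, i.e. 0.869 to 3 decimal places.

0.869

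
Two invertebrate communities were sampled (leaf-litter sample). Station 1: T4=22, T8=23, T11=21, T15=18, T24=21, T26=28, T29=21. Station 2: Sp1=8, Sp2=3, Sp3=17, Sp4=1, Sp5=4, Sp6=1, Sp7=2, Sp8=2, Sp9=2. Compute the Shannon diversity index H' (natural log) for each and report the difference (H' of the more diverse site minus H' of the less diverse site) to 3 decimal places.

Station 1: N=154, proportions 0.14286, 0.14935, 0.13636, 0.11688, 0.13636, 0.18182, 0.13636, giving H' = 1.93791 (working shown to 5 dp, full precision carried).
Station 2: N=40, proportions 0.2, 0.075, 0.425, 0.025, 0.1, 0.025, 0.05, 0.05, 0.05, giving H' = 1.74388.
Difference = |1.93791 − 1.74388| = 0.19403, i.e. 0.194 to 3 decimal places.

0.194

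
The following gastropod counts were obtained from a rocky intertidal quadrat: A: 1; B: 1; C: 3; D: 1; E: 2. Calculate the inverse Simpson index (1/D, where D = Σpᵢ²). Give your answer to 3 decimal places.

Total N = 1+1+3+1+2 = 8, so the proportions are 0.125, 0.125, 0.375, 0.125, 0.25 (working shown to 7 dp, full precision carried).
D = 0.125² + 0.125² + 0.375² + 0.125² + 0.25² = 0.0156250 + 0.0156250 + 0.1406250 + 0.0156250 + 0.0625000 = 0.2500000.
So 1/D = 4.00000, i.e. 4.000 to 3 decimal places.

4.000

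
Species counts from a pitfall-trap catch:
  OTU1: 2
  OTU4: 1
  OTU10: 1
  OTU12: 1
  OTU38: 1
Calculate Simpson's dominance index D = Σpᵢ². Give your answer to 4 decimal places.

Total N = 2+1+1+1+1 = 6, so the proportions are 0.333333, 0.166667, 0.166667, 0.166667, 0.166667 (working shown to 6 dp, full precision carried).
D = 0.333333² + 0.166667² + 0.166667² + 0.166667² + 0.166667² = 0.111111 + 0.027778 + 0.027778 + 0.027778 + 0.027778 = 0.222222.
To 4 decimal places, D = 0.2222.

0.2222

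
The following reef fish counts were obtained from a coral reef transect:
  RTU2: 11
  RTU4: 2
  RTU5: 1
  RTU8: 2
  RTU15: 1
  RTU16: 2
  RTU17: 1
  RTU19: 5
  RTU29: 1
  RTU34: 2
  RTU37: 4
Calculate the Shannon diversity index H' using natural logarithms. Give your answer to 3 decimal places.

Total N = 11+2+1+2+1+2+1+5+1+2+4 = 32, so the proportions are 0.34375, 0.0625, 0.03125, 0.0625, 0.03125, 0.0625, 0.03125, 0.15625, 0.03125, 0.0625, 0.125 (working shown to 5 dp, full precision carried).
Each pᵢ ln pᵢ term: 0.34375×(-1.06784)=-0.36707, 0.0625×(-2.77259)=-0.17329, 0.03125×(-3.46574)=-0.10830, 0.0625×(-2.77259)=-0.17329, 0.03125×(-3.46574)=-0.10830, 0.0625×(-2.77259)=-0.17329, 0.03125×(-3.46574)=-0.10830, 0.15625×(-1.85630)=-0.29005, 0.03125×(-3.46574)=-0.10830, 0.0625×(-2.77259)=-0.17329, 0.125×(-2.07944)=-0.25993.
Sum = -2.04341, so H' = 2.043.

2.043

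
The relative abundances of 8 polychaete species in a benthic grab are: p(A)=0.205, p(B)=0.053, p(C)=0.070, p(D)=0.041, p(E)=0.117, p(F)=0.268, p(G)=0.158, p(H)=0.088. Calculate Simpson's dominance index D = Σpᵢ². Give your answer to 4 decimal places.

D = 0.205² + 0.053² + 0.07² + 0.041² + 0.117² + 0.268² + 0.158² + 0.088² = 0.042025 + 0.002809 + 0.004900 + 0.001681 + 0.013689 + 0.071824 + 0.024964 + 0.007744 = 0.169636 (working shown to 6 dp, full precision carried).
To 4 decimal places, D = 0.1696.

0.1696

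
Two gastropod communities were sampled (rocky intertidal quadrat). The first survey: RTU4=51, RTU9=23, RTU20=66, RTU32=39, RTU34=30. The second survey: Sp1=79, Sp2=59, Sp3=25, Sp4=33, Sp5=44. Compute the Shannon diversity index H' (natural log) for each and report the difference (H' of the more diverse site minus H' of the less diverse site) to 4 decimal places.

The first survey: N=209, proportions 0.244019, 0.110048, 0.315789, 0.186603, 0.143541, giving H' = 1.542949 (working shown to 6 dp, full precision carried).
The second survey: N=240, proportions 0.329167, 0.245833, 0.104167, 0.1375, 0.183333, giving H' = 1.530130.
Difference = |1.542949 − 1.530130| = 0.012819, i.e. 0.0128 to 4 decimal places.

0.0128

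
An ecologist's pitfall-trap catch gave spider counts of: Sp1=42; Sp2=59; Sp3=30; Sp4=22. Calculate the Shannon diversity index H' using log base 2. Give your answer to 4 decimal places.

Total N = 42+59+30+22 = 153, so the proportions are 0.27451, 0.385621, 0.196078, 0.143791 (working shown to 6 dp, full precision carried).
Each pᵢ log₂ pᵢ term: 0.27451×(-1.865070)=-0.511980, 0.385621×(-1.374745)=-0.530130, 0.196078×(-2.350497)=-0.460882, 0.143791×(-2.797956)=-0.402321.
Sum = -1.905313, so H' = 1.9053.

1.9053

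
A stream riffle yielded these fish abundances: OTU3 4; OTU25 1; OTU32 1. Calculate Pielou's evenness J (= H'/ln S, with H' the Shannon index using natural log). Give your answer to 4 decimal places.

Total N = 4+1+1 = 6, so the proportions are 0.666667, 0.166667, 0.166667 (working shown to 6 dp, full precision carried).
H' = −Σ pᵢ ln pᵢ = −((-0.270310) + (-0.298627) + (-0.298627)) = 0.867563.
With S = 3 species, ln S = 1.098612, so J = 0.867563/1.098612 = 0.789690, i.e. 0.7897 to 4 decimal places.

0.7897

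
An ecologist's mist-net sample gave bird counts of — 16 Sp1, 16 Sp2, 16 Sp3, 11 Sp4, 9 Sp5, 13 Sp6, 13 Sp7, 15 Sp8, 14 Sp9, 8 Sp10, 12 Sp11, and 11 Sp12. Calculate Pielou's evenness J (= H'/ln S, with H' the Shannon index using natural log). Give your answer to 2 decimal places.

Total N = 16+16+16+11+9+13+13+15+14+8+12+11 = 154, so the proportions are 0.1039, 0.1039, 0.1039, 0.0714, 0.0584, 0.0844, 0.0844, 0.0974, 0.0909, 0.0519, 0.0779, 0.0714 (working shown to 4 dp, full precision carried).
H' = −Σ pᵢ ln pᵢ = −((-0.2353) + (-0.2353) + (-0.2353) + (-0.1885) + (-0.1660) + (-0.2087) + (-0.2087) + (-0.2268) + (-0.2180) + (-0.1536) + (-0.1989) + (-0.1885)) = 2.4634.
With S = 12 species, ln S = 2.4849, so J = 2.4634/2.4849 = 0.9914, i.e. 0.99 to 2 decimal places.

0.99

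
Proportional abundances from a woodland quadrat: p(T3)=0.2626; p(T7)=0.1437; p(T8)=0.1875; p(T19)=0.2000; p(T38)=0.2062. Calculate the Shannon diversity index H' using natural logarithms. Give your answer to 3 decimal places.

Each pᵢ ln pᵢ term (working shown to 5 dp, full precision carried): 0.2626×(-1.33712)=-0.35113, 0.1437×(-1.94003)=-0.27878, 0.1875×(-1.67398)=-0.31387, 0.2×(-1.60944)=-0.32189, 0.2062×(-1.57891)=-0.32557.
Sum = -1.59124, so H' = 1.591.

1.591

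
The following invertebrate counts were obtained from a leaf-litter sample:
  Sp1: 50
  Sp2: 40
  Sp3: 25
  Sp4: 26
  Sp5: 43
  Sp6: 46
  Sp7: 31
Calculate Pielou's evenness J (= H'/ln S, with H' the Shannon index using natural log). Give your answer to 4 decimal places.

0.9839

Total N = 50+40+25+26+43+46+31 = 261, so the proportions are 0.191571, 0.153257, 0.095785, 0.099617, 0.164751, 0.176245, 0.118774 (working shown to 6 dp, full precision carried).
H' = −Σ pᵢ ln pᵢ = −((-0.316570) + (-0.287455) + (-0.224679) + (-0.229759) + (-0.297099) + (-0.305940) + (-0.253052)) = 1.914553.
With S = 7 species, ln S = 1.945910, so J = 1.914553/1.945910 = 0.983886, i.e. 0.9839 to 4 decimal places.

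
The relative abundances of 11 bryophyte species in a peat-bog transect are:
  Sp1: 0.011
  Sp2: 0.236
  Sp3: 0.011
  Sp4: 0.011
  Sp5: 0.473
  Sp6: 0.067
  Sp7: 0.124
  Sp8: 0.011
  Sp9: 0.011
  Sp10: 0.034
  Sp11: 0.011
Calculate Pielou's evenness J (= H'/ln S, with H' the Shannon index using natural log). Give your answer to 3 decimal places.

H' = −Σ pᵢ ln pᵢ = −((-0.04961) + (-0.34077) + (-0.04961) + (-0.04961) + (-0.35412) + (-0.18111) + (-0.25885) + (-0.04961) + (-0.04961) + (-0.11497) + (-0.04961)) = 1.54745 (working shown to 5 dp, full precision carried).
With S = 11 species, ln S = 2.39790, so J = 1.54745/2.39790 = 0.64534, i.e. 0.645 to 3 decimal places.

0.645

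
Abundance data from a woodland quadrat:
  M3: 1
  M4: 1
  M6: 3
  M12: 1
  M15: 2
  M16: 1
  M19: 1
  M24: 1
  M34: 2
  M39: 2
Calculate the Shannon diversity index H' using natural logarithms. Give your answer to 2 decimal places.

Total N = 1+1+3+1+2+1+1+1+2+2 = 15, so the proportions are 0.0667, 0.0667, 0.2, 0.0667, 0.1333, 0.0667, 0.0667, 0.0667, 0.1333, 0.1333 (working shown to 4 dp, full precision carried).
Each pᵢ ln pᵢ term: 0.0667×(-2.7081)=-0.1805, 0.0667×(-2.7081)=-0.1805, 0.2×(-1.6094)=-0.3219, 0.0667×(-2.7081)=-0.1805, 0.1333×(-2.0149)=-0.2687, 0.0667×(-2.7081)=-0.1805, 0.0667×(-2.7081)=-0.1805, 0.0667×(-2.7081)=-0.1805, 0.1333×(-2.0149)=-0.2687, 0.1333×(-2.0149)=-0.2687.
Sum = -2.2111, so H' = 2.21.

2.21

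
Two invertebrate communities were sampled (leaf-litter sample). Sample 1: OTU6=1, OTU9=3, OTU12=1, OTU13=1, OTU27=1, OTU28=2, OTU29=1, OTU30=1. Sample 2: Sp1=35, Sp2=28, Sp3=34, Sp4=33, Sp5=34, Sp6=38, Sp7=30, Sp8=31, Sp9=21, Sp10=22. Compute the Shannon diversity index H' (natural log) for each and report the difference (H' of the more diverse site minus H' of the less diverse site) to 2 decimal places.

Sample 1: N=11, proportions 0.09091, 0.27273, 0.09091, 0.09091, 0.09091, 0.18182, 0.09091, 0.09091, giving H' = 1.97225 (working shown to 5 dp, full precision carried).
Sample 2: N=306, proportions 0.11438, 0.0915, 0.11111, 0.10784, 0.11111, 0.12418, 0.09804, 0.10131, 0.06863, 0.0719, giving H' = 2.28708.
Difference = |1.97225 − 2.28708| = 0.31483, i.e. 0.31 to 2 decimal places.

0.31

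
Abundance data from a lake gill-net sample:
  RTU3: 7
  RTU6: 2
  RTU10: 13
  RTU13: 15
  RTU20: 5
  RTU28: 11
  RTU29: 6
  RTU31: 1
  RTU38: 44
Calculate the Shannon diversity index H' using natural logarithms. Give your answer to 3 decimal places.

1.754

Total N = 7+2+13+15+5+11+6+1+44 = 104, so the proportions are 0.06731, 0.01923, 0.125, 0.14423, 0.04808, 0.10577, 0.05769, 0.00962, 0.42308 (working shown to 5 dp, full precision carried).
Each pᵢ ln pᵢ term: 0.06731×(-2.69848)=-0.18163, 0.01923×(-3.95124)=-0.07599, 0.125×(-2.07944)=-0.25993, 0.14423×(-1.93634)=-0.27928, 0.04808×(-3.03495)=-0.14591, 0.10577×(-2.24650)=-0.23761, 0.05769×(-2.85263)=-0.16457, 0.00962×(-4.64439)=-0.04466, 0.42308×(-0.86020)=-0.36393.
Sum = -1.75351, so H' = 1.754.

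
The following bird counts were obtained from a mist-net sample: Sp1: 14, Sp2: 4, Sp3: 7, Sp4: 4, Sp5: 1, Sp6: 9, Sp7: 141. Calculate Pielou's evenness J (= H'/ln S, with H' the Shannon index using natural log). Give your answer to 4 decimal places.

Total N = 14+4+7+4+1+9+141 = 180, so the proportions are 0.077778, 0.022222, 0.038889, 0.022222, 0.005556, 0.05, 0.783333 (working shown to 6 dp, full precision carried).
H' = −Σ pᵢ ln pᵢ = −((-0.198637) + (-0.084592) + (-0.126274) + (-0.084592) + (-0.028850) + (-0.149787) + (-0.191288)) = 0.864020.
With S = 7 species, ln S = 1.945910, so J = 0.864020/1.945910 = 0.444018, i.e. 0.4440 to 4 decimal places.

0.4440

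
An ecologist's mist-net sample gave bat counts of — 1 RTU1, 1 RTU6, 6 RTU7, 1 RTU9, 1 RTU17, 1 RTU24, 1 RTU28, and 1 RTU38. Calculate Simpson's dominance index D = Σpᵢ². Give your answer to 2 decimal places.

0.25

Total N = 1+1+6+1+1+1+1+1 = 13, so the proportions are 0.0769, 0.0769, 0.4615, 0.0769, 0.0769, 0.0769, 0.0769, 0.0769 (working shown to 4 dp, full precision carried).
D = 0.0769² + 0.0769² + 0.4615² + 0.0769² + 0.0769² + 0.0769² + 0.0769² + 0.0769² = 0.0059 + 0.0059 + 0.2130 + 0.0059 + 0.0059 + 0.0059 + 0.0059 + 0.0059 = 0.2544.
To 2 decimal places, D = 0.25.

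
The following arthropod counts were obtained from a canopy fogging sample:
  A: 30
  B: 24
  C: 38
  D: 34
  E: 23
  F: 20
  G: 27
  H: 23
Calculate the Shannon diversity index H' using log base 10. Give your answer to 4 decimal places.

0.8937

Total N = 30+24+38+34+23+20+27+23 = 219, so the proportions are 0.136986, 0.109589, 0.173516, 0.155251, 0.105023, 0.091324, 0.123288, 0.105023 (working shown to 6 dp, full precision carried).
Each pᵢ log₁₀ pᵢ term: 0.136986×(-0.863323)=-0.118263, 0.109589×(-0.960233)=-0.105231, 0.173516×(-0.760661)=-0.131987, 0.155251×(-0.808965)=-0.125593, 0.105023×(-0.978716)=-0.102788, 0.091324×(-1.039414)=-0.094924, 0.123288×(-0.909080)=-0.112078, 0.105023×(-0.978716)=-0.102788.
Sum = -0.893651, so H' = 0.8937.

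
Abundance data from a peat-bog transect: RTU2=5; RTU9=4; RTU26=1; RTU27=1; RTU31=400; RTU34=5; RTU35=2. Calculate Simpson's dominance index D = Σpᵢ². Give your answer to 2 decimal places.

0.92

Total N = 5+4+1+1+400+5+2 = 418, so the proportions are 0.012, 0.0096, 0.0024, 0.0024, 0.9569, 0.012, 0.0048 (working shown to 4 dp, full precision carried).
D = 0.012² + 0.0096² + 0.0024² + 0.0024² + 0.9569² + 0.012² + 0.0048² = 0.0001 + 0.0001 + 0.0000 + 0.0000 + 0.9157 + 0.0001 + 0.0000 = 0.9161.
To 2 decimal places, D = 0.92.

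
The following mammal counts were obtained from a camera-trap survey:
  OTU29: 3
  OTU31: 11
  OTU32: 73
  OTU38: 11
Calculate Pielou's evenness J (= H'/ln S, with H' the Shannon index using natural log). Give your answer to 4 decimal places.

0.5894

Total N = 3+11+73+11 = 98, so the proportions are 0.030612, 0.112245, 0.744898, 0.112245 (working shown to 6 dp, full precision carried).
H' = −Σ pᵢ ln pᵢ = −((-0.106725) + (-0.245488) + (-0.219378) + (-0.245488)) = 0.817079.
With S = 4 species, ln S = 1.386294, so J = 0.817079/1.386294 = 0.589398, i.e. 0.5894 to 4 decimal places.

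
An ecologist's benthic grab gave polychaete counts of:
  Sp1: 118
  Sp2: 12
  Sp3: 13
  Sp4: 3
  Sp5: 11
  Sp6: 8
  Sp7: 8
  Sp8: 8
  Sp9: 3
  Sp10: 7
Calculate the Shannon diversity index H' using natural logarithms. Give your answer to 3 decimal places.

1.469

Total N = 118+12+13+3+11+8+8+8+3+7 = 191, so the proportions are 0.6178, 0.06283, 0.06806, 0.01571, 0.05759, 0.04188, 0.04188, 0.04188, 0.01571, 0.03665 (working shown to 5 dp, full precision carried).
Each pᵢ ln pᵢ term: 0.6178×(-0.48159)=-0.29753, 0.06283×(-2.76737)=-0.17387, 0.06806×(-2.68732)=-0.18291, 0.01571×(-4.15366)=-0.06524, 0.05759×(-2.85438)=-0.16439, 0.04188×(-3.17283)=-0.13289, 0.04188×(-3.17283)=-0.13289, 0.04188×(-3.17283)=-0.13289, 0.01571×(-4.15366)=-0.06524, 0.03665×(-3.30636)=-0.12118.
Sum = -1.46902, so H' = 1.469.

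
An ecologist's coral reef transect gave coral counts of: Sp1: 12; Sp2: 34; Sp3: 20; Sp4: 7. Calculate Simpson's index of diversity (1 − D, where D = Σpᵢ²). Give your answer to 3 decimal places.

0.672

Total N = 12+34+20+7 = 73, so the proportions are 0.16438, 0.46575, 0.27397, 0.09589 (working shown to 5 dp, full precision carried).
D = 0.16438² + 0.46575² + 0.27397² + 0.09589² = 0.02702 + 0.21693 + 0.07506 + 0.00919 = 0.32820.
So 1 − D = 0.67180, i.e. 0.672 to 3 decimal places.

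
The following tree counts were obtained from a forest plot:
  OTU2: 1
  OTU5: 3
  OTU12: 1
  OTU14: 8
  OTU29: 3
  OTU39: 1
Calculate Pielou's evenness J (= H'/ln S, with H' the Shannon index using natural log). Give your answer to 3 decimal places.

0.819

Total N = 1+3+1+8+3+1 = 17, so the proportions are 0.05882, 0.17647, 0.05882, 0.47059, 0.17647, 0.05882 (working shown to 5 dp, full precision carried).
H' = −Σ pᵢ ln pᵢ = −((-0.16666) + (-0.30611) + (-0.16666) + (-0.35472) + (-0.30611) + (-0.16666)) = 1.46691.
With S = 6 species, ln S = 1.79176, so J = 1.46691/1.79176 = 0.81870, i.e. 0.819 to 3 decimal places.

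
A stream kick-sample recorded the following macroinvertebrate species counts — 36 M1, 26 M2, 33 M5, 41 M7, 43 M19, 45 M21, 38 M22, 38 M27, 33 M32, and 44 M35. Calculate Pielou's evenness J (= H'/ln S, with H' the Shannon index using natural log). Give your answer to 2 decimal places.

0.99

Total N = 36+26+33+41+43+45+38+38+33+44 = 377, so the proportions are 0.09549, 0.06897, 0.08753, 0.10875, 0.11406, 0.11936, 0.1008, 0.1008, 0.08753, 0.11671 (working shown to 5 dp, full precision carried).
H' = −Σ pᵢ ln pᵢ = −((-0.22428) + (-0.18442) + (-0.21321) + (-0.24129) + (-0.24763) + (-0.25372) + (-0.23129) + (-0.23129) + (-0.21321) + (-0.25070)) = 2.29104.
With S = 10 species, ln S = 2.30259, so J = 2.29104/2.30259 = 0.99498, i.e. 0.99 to 2 decimal places.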